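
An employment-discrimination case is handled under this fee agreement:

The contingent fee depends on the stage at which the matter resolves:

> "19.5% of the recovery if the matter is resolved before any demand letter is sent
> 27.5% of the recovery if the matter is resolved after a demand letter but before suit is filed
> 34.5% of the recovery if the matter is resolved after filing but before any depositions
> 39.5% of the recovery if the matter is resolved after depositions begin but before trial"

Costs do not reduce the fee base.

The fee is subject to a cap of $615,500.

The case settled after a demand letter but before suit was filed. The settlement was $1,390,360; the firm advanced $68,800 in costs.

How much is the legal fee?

Fee base is the gross recovery, $1,390,360; costs are reimbursed separately.
The matter settled after a demand letter but before suit was filed, so the 27.5% rate applies.
$1,390,360 × 27.5% = $382,349.00
$382,349.00 is under the $615,500 cap.

$382,349.00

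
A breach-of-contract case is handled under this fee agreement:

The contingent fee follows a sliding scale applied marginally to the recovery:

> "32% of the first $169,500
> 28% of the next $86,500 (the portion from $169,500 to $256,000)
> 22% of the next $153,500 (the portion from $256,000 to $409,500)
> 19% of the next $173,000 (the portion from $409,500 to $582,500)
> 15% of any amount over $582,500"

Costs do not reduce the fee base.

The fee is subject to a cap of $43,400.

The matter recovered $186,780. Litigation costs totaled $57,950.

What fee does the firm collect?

Fee base is the gross recovery, $186,780; costs are reimbursed separately.
First $169,500 at 32% = $54,240.00
Remaining $17,280 at 28% = $4,838.40
Fee: $54,240.00 + $4,838.40 = $59,078.40
$59,078.40 exceeds the $43,400 cap, so the fee is capped at $43,400.00.

$43,400.00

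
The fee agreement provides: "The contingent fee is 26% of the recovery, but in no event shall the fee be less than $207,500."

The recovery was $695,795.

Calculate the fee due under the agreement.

$207,500.00

26% of $695,795 = $180,906.70
That is below the $207,500 minimum, so the minimum applies.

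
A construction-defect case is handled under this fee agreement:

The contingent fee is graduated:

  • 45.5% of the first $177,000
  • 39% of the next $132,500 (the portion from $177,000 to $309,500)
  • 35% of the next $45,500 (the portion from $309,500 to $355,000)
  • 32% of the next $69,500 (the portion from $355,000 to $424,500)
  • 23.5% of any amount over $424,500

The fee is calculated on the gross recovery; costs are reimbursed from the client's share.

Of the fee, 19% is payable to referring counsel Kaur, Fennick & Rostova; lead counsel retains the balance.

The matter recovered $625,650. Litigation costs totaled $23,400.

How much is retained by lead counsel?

Fee base is the gross recovery, $625,650; costs are reimbursed separately.
First $177,000 at 45.5% = $80,535.00
Next $132,500 at 39% = $51,675.00
Next $45,500 at 35% = $15,925.00
Next $69,500 at 32% = $22,240.00
Remaining $201,150 at 23.5% = $47,270.25
Fee: $80,535.00 + $51,675.00 + $15,925.00 + $22,240.00 + $47,270.25 = $217,645.25
Referral share: 19% of $217,645.25 = $41,352.60; lead counsel retains $217,645.25 − $41,352.60 = $176,292.65.

$176,292.65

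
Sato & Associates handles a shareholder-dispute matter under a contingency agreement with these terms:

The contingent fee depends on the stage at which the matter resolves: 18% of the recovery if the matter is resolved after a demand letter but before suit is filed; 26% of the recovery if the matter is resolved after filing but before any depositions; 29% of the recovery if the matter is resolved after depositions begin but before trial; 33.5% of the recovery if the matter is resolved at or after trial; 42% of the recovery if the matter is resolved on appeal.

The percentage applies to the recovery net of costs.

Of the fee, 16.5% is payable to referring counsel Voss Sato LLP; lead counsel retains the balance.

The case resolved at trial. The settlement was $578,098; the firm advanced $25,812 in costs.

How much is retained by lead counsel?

$154,488.20

Fee base (net of costs): $578,098 − $25,812 = $552,286
The matter resolved at trial, so the 33.5% rate applies.
$552,286 × 33.5% = $185,015.81
Referral share: 16.5% of $185,015.81 = $30,527.61; lead counsel retains $185,015.81 − $30,527.61 = $154,488.20.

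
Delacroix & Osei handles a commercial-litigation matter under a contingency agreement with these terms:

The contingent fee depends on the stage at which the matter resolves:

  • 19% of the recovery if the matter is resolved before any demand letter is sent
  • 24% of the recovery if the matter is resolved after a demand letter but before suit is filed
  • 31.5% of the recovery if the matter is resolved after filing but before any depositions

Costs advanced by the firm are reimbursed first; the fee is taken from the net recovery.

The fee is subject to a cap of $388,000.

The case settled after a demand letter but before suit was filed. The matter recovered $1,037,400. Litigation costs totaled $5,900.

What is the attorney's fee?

$247,560.00

Fee base (net of costs): $1,037,400 − $5,900 = $1,031,500
The matter settled after a demand letter but before suit was filed, so the 24% rate applies.
$1,031,500 × 24% = $247,560.00
$247,560.00 is under the $388,000 cap.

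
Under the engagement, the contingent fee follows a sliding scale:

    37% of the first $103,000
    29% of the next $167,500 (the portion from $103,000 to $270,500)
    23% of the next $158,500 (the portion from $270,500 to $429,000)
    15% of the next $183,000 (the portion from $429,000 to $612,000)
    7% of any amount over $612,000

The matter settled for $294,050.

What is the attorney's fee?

$92,101.50

First $103,000 at 37% = $38,110.00
Next $167,500 at 29% = $48,575.00
Remaining $23,550 at 23% = $5,416.50
Fee: $38,110.00 + $48,575.00 + $5,416.50 = $92,101.50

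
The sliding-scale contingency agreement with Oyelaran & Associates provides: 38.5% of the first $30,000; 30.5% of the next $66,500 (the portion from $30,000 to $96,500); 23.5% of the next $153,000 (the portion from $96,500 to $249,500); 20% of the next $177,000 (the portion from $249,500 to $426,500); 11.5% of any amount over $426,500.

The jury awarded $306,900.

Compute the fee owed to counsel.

First $30,000 at 38.5% = $11,550.00
Next $66,500 at 30.5% = $20,282.50
Next $153,000 at 23.5% = $35,955.00
Remaining $57,400 at 20% = $11,480.00
Fee: $11,550.00 + $20,282.50 + $35,955.00 + $11,480.00 = $79,267.50

$79,267.50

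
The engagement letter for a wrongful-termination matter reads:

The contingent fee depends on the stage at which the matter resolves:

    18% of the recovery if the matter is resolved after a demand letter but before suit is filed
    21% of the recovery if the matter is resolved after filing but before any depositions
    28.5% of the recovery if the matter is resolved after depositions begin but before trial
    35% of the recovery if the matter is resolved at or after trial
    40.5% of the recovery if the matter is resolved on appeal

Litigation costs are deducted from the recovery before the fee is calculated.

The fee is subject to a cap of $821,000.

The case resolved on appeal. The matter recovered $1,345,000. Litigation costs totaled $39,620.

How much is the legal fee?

$528,678.90

Fee base (net of costs): $1,345,000 − $39,620 = $1,305,380
The matter resolved on appeal, so the 40.5% rate applies.
$1,305,380 × 40.5% = $528,678.90
$528,678.90 is under the $821,000 cap.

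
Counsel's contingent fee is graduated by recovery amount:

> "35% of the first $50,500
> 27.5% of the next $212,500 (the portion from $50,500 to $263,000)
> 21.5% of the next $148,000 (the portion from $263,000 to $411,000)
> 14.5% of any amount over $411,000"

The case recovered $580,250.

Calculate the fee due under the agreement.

$132,473.75

First $50,500 at 35% = $17,675.00
Next $212,500 at 27.5% = $58,437.50
Next $148,000 at 21.5% = $31,820.00
Remaining $169,250 at 14.5% = $24,541.25
Fee: $17,675.00 + $58,437.50 + $31,820.00 + $24,541.25 = $132,473.75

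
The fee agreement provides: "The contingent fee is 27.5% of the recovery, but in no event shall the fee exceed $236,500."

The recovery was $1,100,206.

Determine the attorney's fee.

$236,500.00

27.5% of $1,100,206 = $302,556.65
That exceeds the $236,500 cap, so the fee is capped at $236,500.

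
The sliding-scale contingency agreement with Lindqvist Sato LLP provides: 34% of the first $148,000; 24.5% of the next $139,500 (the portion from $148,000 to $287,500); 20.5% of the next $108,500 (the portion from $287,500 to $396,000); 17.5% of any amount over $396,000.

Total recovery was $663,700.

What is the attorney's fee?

$153,587.50

First $148,000 at 34% = $50,320.00
Next $139,500 at 24.5% = $34,177.50
Next $108,500 at 20.5% = $22,242.50
Remaining $267,700 at 17.5% = $46,847.50
Fee: $50,320.00 + $34,177.50 + $22,242.50 + $46,847.50 = $153,587.50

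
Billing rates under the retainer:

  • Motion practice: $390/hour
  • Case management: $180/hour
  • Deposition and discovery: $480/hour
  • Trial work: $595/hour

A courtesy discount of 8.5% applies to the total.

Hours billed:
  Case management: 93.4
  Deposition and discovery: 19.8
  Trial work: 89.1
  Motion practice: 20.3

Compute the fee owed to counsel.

Motion practice: 20.3 × $390 = $7,917.00
Case management: 93.4 × $180 = $16,812.00
Deposition and discovery: 19.8 × $480 = $9,504.00
Trial work: 89.1 × $595 = $53,014.50
Subtotal: $87,247.50
Less 8.5% discount: −$7,416.04
Total: $87,247.50 − $7,416.04 = $79,831.46

$79,831.46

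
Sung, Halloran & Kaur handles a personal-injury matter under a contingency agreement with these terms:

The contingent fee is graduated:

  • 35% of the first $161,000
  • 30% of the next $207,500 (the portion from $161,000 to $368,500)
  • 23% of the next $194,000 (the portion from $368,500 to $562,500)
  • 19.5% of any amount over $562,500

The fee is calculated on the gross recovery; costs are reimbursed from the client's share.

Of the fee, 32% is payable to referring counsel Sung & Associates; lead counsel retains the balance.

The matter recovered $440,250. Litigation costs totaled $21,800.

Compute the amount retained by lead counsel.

Fee base is the gross recovery, $440,250; costs are reimbursed separately.
First $161,000 at 35% = $56,350.00
Next $207,500 at 30% = $62,250.00
Remaining $71,750 at 23% = $16,502.50
Fee: $56,350.00 + $62,250.00 + $16,502.50 = $135,102.50
Referral share: 32% of $135,102.50 = $43,232.80; lead counsel retains $135,102.50 − $43,232.80 = $91,869.70.

$91,869.70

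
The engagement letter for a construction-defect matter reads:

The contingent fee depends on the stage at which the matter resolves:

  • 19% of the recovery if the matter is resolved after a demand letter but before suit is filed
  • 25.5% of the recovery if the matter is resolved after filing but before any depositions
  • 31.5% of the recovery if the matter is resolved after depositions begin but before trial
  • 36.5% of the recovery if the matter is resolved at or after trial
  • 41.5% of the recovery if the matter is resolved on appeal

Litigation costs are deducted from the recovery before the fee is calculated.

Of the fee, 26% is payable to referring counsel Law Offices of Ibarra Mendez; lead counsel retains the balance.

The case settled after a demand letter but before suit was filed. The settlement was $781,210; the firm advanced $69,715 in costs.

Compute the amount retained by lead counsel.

$100,036.20

Fee base (net of costs): $781,210 − $69,715 = $711,495
The matter settled after a demand letter but before suit was filed, so the 19% rate applies.
$711,495 × 19% = $135,184.05
Referral share: 26% of $135,184.05 = $35,147.85; lead counsel retains $135,184.05 − $35,147.85 = $100,036.20.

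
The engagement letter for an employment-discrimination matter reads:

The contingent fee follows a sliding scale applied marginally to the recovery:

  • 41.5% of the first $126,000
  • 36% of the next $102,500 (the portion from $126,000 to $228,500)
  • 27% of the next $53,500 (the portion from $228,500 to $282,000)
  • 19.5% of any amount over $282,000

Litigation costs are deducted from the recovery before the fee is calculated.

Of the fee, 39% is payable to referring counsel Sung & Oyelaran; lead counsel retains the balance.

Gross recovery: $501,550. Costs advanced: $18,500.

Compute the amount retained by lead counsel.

Fee base (net of costs): $501,550 − $18,500 = $483,050
First $126,000 at 41.5% = $52,290.00
Next $102,500 at 36% = $36,900.00
Next $53,500 at 27% = $14,445.00
Remaining $201,050 at 19.5% = $39,204.75
Fee: $52,290.00 + $36,900.00 + $14,445.00 + $39,204.75 = $142,839.75
Referral share: 39% of $142,839.75 = $55,707.50; lead counsel retains $142,839.75 − $55,707.50 = $87,132.25.

$87,132.25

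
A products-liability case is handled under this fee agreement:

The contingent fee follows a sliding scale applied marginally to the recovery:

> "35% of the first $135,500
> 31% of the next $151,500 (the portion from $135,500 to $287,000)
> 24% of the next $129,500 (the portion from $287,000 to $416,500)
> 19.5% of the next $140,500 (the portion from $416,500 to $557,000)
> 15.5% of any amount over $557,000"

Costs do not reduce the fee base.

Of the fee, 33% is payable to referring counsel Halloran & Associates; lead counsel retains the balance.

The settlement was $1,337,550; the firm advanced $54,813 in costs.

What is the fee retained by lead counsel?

Fee base is the gross recovery, $1,337,550; costs are reimbursed separately.
First $135,500 at 35% = $47,425.00
Next $151,500 at 31% = $46,965.00
Next $129,500 at 24% = $31,080.00
Next $140,500 at 19.5% = $27,397.50
Remaining $780,550 at 15.5% = $120,985.25
Fee: $47,425.00 + $46,965.00 + $31,080.00 + $27,397.50 + $120,985.25 = $273,852.75
Referral share: 33% of $273,852.75 = $90,371.41; lead counsel retains $273,852.75 − $90,371.41 = $183,481.34.

$183,481.34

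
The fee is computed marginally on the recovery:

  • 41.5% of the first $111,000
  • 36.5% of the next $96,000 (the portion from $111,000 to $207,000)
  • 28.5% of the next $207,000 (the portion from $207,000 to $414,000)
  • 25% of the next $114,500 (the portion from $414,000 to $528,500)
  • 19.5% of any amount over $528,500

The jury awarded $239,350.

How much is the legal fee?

$90,324.75

First $111,000 at 41.5% = $46,065.00
Next $96,000 at 36.5% = $35,040.00
Remaining $32,350 at 28.5% = $9,219.75
Fee: $46,065.00 + $35,040.00 + $9,219.75 = $90,324.75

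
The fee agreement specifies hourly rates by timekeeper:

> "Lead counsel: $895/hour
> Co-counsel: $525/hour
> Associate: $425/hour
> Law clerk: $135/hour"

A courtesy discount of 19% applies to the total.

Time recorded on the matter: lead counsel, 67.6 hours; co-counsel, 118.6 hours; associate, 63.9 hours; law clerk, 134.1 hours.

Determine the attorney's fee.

Lead counsel: 67.6 × $895 = $60,502.00
Co-counsel: 118.6 × $525 = $62,265.00
Associate: 63.9 × $425 = $27,157.50
Law clerk: 134.1 × $135 = $18,103.50
Subtotal: $168,028.00
Less 19% discount: −$31,925.32
Total: $168,028.00 − $31,925.32 = $136,102.68

$136,102.68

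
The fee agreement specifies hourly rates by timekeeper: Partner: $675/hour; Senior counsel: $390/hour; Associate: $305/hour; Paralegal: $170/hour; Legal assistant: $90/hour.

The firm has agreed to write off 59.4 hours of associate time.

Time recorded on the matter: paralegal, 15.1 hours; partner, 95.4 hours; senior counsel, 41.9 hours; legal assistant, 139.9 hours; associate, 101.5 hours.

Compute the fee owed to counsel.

$108,734.50

Partner: 95.4 × $675 = $64,395.00
Senior counsel: 41.9 × $390 = $16,341.00
Associate: 101.5 × $305 = $30,957.50
Paralegal: 15.1 × $170 = $2,567.00
Legal assistant: 139.9 × $90 = $12,591.00
Subtotal: $126,851.50
Write-off: 59.4 × $305 = $18,117.00
Total: $126,851.50 − $18,117.00 = $108,734.50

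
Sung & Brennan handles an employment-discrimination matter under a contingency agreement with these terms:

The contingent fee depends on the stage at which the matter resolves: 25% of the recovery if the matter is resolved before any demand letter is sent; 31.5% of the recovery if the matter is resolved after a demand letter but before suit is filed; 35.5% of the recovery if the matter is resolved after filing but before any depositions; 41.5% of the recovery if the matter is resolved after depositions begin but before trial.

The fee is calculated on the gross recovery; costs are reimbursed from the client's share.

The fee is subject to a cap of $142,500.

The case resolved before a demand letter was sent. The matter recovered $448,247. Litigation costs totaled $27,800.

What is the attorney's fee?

$112,061.75

Fee base is the gross recovery, $448,247; costs are reimbursed separately.
The matter resolved before a demand letter was sent, so the 25% rate applies.
$448,247 × 25% = $112,061.75
$112,061.75 is under the $142,500 cap.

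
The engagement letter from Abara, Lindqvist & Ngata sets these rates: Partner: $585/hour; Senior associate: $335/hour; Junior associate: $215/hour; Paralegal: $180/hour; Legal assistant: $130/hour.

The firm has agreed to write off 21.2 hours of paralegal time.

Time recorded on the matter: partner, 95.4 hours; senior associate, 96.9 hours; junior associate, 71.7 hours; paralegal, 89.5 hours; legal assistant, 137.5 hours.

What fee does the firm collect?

$133,855.00

Partner: 95.4 × $585 = $55,809.00
Senior associate: 96.9 × $335 = $32,461.50
Junior associate: 71.7 × $215 = $15,415.50
Paralegal: 89.5 × $180 = $16,110.00
Legal assistant: 137.5 × $130 = $17,875.00
Subtotal: $137,671.00
Write-off: 21.2 × $180 = $3,816.00
Total: $137,671.00 − $3,816.00 = $133,855.00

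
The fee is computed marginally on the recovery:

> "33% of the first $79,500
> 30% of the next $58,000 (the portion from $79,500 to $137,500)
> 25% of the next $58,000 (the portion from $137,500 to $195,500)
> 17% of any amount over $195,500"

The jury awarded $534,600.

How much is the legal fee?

$115,782.00

First $79,500 at 33% = $26,235.00
Next $58,000 at 30% = $17,400.00
Next $58,000 at 25% = $14,500.00
Remaining $339,100 at 17% = $57,647.00
Fee: $26,235.00 + $17,400.00 + $14,500.00 + $57,647.00 = $115,782.00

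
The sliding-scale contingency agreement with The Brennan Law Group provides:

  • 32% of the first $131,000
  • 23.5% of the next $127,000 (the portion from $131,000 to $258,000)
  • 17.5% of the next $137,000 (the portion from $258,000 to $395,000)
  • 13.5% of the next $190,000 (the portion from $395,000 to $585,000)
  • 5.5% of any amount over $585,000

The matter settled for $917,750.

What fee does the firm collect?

First $131,000 at 32% = $41,920.00
Next $127,000 at 23.5% = $29,845.00
Next $137,000 at 17.5% = $23,975.00
Next $190,000 at 13.5% = $25,650.00
Remaining $332,750 at 5.5% = $18,301.25
Fee: $41,920.00 + $29,845.00 + $23,975.00 + $25,650.00 + $18,301.25 = $139,691.25

$139,691.25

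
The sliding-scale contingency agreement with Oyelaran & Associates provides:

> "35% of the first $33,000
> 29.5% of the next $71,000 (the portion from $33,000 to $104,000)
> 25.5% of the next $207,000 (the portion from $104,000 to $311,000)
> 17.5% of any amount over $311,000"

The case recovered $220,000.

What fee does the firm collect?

First $33,000 at 35% = $11,550.00
Next $71,000 at 29.5% = $20,945.00
Remaining $116,000 at 25.5% = $29,580.00
Fee: $11,550.00 + $20,945.00 + $29,580.00 = $62,075.00

$62,075.00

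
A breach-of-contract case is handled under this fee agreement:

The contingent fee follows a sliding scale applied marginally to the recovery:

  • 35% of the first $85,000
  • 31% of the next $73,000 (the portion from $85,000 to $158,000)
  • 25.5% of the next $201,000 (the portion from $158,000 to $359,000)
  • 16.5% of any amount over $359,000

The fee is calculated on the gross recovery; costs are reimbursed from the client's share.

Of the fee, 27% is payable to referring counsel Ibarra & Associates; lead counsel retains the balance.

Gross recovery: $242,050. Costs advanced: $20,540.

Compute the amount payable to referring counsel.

$19,929.44

Fee base is the gross recovery, $242,050; costs are reimbursed separately.
First $85,000 at 35% = $29,750.00
Next $73,000 at 31% = $22,630.00
Remaining $84,050 at 25.5% = $21,432.75
Fee: $29,750.00 + $22,630.00 + $21,432.75 = $73,812.75
Referral share: 27% of $73,812.75 = $19,929.44; lead counsel retains $73,812.75 − $19,929.44 = $53,883.31.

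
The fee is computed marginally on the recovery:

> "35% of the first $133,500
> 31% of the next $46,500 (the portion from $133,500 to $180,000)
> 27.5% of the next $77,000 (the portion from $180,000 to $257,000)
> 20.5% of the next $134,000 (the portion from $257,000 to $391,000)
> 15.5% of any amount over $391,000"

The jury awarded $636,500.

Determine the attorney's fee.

$147,837.50

First $133,500 at 35% = $46,725.00
Next $46,500 at 31% = $14,415.00
Next $77,000 at 27.5% = $21,175.00
Next $134,000 at 20.5% = $27,470.00
Remaining $245,500 at 15.5% = $38,052.50
Fee: $46,725.00 + $14,415.00 + $21,175.00 + $27,470.00 + $38,052.50 = $147,837.50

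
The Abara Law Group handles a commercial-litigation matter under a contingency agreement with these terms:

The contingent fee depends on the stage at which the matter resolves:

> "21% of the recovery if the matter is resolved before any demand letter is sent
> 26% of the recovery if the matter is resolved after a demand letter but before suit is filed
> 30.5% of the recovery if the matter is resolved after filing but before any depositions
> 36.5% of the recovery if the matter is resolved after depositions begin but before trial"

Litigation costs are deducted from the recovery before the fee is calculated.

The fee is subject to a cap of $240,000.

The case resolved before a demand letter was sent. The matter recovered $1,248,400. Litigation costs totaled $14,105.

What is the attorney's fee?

Fee base (net of costs): $1,248,400 − $14,105 = $1,234,295
The matter resolved before a demand letter was sent, so the 21% rate applies.
$1,234,295 × 21% = $259,201.95
$259,201.95 exceeds the $240,000 cap, so the fee is capped at $240,000.00.

$240,000.00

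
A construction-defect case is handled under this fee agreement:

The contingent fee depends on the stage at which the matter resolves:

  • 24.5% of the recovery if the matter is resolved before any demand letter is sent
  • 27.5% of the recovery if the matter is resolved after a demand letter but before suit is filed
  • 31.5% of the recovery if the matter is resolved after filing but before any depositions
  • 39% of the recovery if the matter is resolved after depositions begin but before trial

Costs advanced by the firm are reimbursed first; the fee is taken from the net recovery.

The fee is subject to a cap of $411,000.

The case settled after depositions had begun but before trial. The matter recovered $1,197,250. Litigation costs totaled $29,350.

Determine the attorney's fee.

Fee base (net of costs): $1,197,250 − $29,350 = $1,167,900
The matter settled after depositions had begun but before trial, so the 39% rate applies.
$1,167,900 × 39% = $455,481.00
$455,481.00 exceeds the $411,000 cap, so the fee is capped at $411,000.00.

$411,000.00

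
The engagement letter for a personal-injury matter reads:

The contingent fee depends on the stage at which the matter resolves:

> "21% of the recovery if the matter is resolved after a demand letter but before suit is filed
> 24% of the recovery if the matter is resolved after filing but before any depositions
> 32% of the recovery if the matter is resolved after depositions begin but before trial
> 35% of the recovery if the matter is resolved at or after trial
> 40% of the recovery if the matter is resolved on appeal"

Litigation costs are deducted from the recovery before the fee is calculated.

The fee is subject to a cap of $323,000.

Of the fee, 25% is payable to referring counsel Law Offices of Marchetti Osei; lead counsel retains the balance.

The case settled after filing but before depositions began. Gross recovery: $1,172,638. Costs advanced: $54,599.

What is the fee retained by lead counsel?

$201,247.02

Fee base (net of costs): $1,172,638 − $54,599 = $1,118,039
The matter settled after filing but before depositions began, so the 24% rate applies.
$1,118,039 × 24% = $268,329.36
$268,329.36 is under the $323,000 cap.
Referral share: 25% of $268,329.36 = $67,082.34; lead counsel retains $268,329.36 − $67,082.34 = $201,247.02.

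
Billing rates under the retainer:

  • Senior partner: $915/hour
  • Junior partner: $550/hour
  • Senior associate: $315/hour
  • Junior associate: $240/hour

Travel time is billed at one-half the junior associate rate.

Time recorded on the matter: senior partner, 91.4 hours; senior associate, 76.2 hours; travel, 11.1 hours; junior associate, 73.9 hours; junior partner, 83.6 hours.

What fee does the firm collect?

Senior partner: 91.4 × $915 = $83,631.00
Junior partner: 83.6 × $550 = $45,980.00
Senior associate: 76.2 × $315 = $24,003.00
Junior associate: 73.9 × $240 = $17,736.00
Subtotal: $83,631.00 + $45,980.00 + $24,003.00 + $17,736.00 = $171,350.00
Travel: 11.1 × ($240 ÷ 2) = 11.1 × $120.00 = $1,332.00
Total: $171,350.00 + $1,332.00 = $172,682.00

$172,682.00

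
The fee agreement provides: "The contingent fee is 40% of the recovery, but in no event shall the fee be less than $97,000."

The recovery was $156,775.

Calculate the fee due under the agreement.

$97,000.00

40% of $156,775 = $62,710.00
That is below the $97,000 minimum, so the minimum applies.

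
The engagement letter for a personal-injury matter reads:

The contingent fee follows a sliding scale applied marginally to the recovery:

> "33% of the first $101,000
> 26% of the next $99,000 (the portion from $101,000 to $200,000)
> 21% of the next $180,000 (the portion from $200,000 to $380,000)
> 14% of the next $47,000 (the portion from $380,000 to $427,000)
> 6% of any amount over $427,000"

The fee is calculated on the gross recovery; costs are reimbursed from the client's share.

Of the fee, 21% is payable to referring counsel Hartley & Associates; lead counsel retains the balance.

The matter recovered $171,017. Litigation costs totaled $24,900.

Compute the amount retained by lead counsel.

$40,712.19

Fee base is the gross recovery, $171,017; costs are reimbursed separately.
First $101,000 at 33% = $33,330.00
Remaining $70,017 at 26% = $18,204.42
Fee: $33,330.00 + $18,204.42 = $51,534.42
Referral share: 21% of $51,534.42 = $10,822.23; lead counsel retains $51,534.42 − $10,822.23 = $40,712.19.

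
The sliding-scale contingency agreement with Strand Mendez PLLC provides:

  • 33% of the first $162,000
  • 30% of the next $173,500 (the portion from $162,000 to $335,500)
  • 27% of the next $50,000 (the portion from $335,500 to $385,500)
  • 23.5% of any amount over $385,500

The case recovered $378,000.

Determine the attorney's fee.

$116,985.00

First $162,000 at 33% = $53,460.00
Next $173,500 at 30% = $52,050.00
Remaining $42,500 at 27% = $11,475.00
Fee: $53,460.00 + $52,050.00 + $11,475.00 = $116,985.00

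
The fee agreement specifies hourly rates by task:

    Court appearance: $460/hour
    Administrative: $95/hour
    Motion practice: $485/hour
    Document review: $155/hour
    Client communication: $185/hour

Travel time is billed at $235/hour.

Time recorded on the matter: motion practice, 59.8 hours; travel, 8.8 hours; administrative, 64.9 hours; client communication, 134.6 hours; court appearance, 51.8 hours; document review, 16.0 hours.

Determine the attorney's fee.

Court appearance: 51.8 × $460 = $23,828.00
Administrative: 64.9 × $95 = $6,165.50
Motion practice: 59.8 × $485 = $29,003.00
Document review: 16.0 × $155 = $2,480.00
Client communication: 134.6 × $185 = $24,901.00
Subtotal: $23,828.00 + $6,165.50 + $29,003.00 + $2,480.00 + $24,901.00 = $86,377.50
Travel: 8.8 × $235 = $2,068.00
Total: $86,377.50 + $2,068.00 = $88,445.50

$88,445.50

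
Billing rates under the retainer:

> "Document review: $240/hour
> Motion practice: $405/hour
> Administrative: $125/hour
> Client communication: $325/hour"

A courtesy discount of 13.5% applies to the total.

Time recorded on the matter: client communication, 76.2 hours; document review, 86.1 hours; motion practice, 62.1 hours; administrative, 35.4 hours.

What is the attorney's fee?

$64,878.89

Document review: 86.1 × $240 = $20,664.00
Motion practice: 62.1 × $405 = $25,150.50
Administrative: 35.4 × $125 = $4,425.00
Client communication: 76.2 × $325 = $24,765.00
Subtotal: $75,004.50
Less 13.5% discount: −$10,125.61
Total: $75,004.50 − $10,125.61 = $64,878.89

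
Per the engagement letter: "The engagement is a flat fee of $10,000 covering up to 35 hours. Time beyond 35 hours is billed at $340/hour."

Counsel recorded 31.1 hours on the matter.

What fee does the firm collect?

31.1 hours is within the 35-hour scope; only the flat fee applies.

$10,000.00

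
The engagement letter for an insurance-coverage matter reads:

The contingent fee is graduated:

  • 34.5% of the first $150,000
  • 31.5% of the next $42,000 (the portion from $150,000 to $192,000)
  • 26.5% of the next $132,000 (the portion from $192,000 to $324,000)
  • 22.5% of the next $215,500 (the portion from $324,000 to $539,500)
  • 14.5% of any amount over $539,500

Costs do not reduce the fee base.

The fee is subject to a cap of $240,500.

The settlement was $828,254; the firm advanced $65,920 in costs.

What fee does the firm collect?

$190,316.83

Fee base is the gross recovery, $828,254; costs are reimbursed separately.
First $150,000 at 34.5% = $51,750.00
Next $42,000 at 31.5% = $13,230.00
Next $132,000 at 26.5% = $34,980.00
Next $215,500 at 22.5% = $48,487.50
Remaining $288,754 at 14.5% = $41,869.33
Fee: $51,750.00 + $13,230.00 + $34,980.00 + $48,487.50 + $41,869.33 = $190,316.83
$190,316.83 is under the $240,500 cap.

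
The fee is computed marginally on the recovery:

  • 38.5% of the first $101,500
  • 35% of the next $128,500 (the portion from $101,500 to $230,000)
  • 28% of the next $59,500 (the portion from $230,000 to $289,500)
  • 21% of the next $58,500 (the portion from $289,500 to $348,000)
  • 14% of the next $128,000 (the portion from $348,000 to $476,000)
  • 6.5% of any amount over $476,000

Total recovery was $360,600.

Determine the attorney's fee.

$114,761.50

First $101,500 at 38.5% = $39,077.50
Next $128,500 at 35% = $44,975.00
Next $59,500 at 28% = $16,660.00
Next $58,500 at 21% = $12,285.00
Remaining $12,600 at 14% = $1,764.00
Fee: $39,077.50 + $44,975.00 + $16,660.00 + $12,285.00 + $1,764.00 = $114,761.50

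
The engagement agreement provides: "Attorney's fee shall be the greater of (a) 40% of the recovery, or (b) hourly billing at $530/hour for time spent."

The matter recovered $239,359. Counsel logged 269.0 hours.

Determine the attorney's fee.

$142,570.00

(a) 40% of $239,359 = $95,743.60
(b) 269.0 × $530 = $142,570.00
The greater is (b): $142,570.00.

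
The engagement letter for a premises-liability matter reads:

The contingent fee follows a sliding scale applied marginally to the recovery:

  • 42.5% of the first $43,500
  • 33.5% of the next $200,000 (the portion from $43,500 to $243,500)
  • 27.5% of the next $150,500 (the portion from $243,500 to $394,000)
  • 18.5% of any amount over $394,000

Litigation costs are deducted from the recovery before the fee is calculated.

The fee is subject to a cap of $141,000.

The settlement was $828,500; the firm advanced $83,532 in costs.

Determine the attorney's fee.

Fee base (net of costs): $828,500 − $83,532 = $744,968
First $43,500 at 42.5% = $18,487.50
Next $200,000 at 33.5% = $67,000.00
Next $150,500 at 27.5% = $41,387.50
Remaining $350,968 at 18.5% = $64,929.08
Fee: $18,487.50 + $67,000.00 + $41,387.50 + $64,929.08 = $191,804.08
$191,804.08 exceeds the $141,000 cap, so the fee is capped at $141,000.00.

$141,000.00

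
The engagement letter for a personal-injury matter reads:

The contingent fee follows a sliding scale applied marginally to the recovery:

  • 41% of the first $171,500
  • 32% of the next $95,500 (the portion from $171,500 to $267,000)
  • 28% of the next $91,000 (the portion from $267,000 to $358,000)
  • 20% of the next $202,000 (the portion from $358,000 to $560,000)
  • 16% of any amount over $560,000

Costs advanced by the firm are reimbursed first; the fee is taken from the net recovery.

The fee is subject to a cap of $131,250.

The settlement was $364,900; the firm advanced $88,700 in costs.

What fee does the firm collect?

Fee base (net of costs): $364,900 − $88,700 = $276,200
First $171,500 at 41% = $70,315.00
Next $95,500 at 32% = $30,560.00
Remaining $9,200 at 28% = $2,576.00
Fee: $70,315.00 + $30,560.00 + $2,576.00 = $103,451.00
$103,451.00 is under the $131,250 cap.

$103,451.00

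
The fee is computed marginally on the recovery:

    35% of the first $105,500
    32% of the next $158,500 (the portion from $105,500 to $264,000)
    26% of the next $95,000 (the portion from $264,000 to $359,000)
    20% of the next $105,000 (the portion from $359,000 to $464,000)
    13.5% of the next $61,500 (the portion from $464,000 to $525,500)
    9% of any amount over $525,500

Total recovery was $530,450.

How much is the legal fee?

First $105,500 at 35% = $36,925.00
Next $158,500 at 32% = $50,720.00
Next $95,000 at 26% = $24,700.00
Next $105,000 at 20% = $21,000.00
Next $61,500 at 13.5% = $8,302.50
Remaining $4,950 at 9% = $445.50
Fee: $36,925.00 + $50,720.00 + $24,700.00 + $21,000.00 + $8,302.50 + $445.50 = $142,093.00

$142,093.00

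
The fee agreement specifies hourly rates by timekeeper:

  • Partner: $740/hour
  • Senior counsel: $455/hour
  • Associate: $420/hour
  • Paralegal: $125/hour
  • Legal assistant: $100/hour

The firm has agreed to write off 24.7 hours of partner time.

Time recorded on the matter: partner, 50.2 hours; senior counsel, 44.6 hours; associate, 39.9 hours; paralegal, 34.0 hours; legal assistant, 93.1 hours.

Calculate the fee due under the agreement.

$69,481.00

Partner: 50.2 × $740 = $37,148.00
Senior counsel: 44.6 × $455 = $20,293.00
Associate: 39.9 × $420 = $16,758.00
Paralegal: 34.0 × $125 = $4,250.00
Legal assistant: 93.1 × $100 = $9,310.00
Subtotal: $87,759.00
Write-off: 24.7 × $740 = $18,278.00
Total: $87,759.00 − $18,278.00 = $69,481.00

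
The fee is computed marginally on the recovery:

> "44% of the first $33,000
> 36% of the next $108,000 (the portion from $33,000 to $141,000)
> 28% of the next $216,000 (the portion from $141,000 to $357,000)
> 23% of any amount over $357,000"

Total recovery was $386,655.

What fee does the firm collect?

First $33,000 at 44% = $14,520.00
Next $108,000 at 36% = $38,880.00
Next $216,000 at 28% = $60,480.00
Remaining $29,655 at 23% = $6,820.65
Fee: $14,520.00 + $38,880.00 + $60,480.00 + $6,820.65 = $120,700.65

$120,700.65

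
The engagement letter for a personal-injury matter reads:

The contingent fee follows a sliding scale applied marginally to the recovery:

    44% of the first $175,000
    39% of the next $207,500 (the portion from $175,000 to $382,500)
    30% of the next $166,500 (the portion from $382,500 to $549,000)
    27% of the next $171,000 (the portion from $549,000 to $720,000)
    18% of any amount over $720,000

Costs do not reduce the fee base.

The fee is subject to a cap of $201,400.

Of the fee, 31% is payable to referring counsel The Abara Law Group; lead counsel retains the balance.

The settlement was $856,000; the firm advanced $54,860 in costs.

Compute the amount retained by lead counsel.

Fee base is the gross recovery, $856,000; costs are reimbursed separately.
First $175,000 at 44% = $77,000.00
Next $207,500 at 39% = $80,925.00
Next $166,500 at 30% = $49,950.00
Next $171,000 at 27% = $46,170.00
Remaining $136,000 at 18% = $24,480.00
Fee: $77,000.00 + $80,925.00 + $49,950.00 + $46,170.00 + $24,480.00 = $278,525.00
$278,525.00 exceeds the $201,400 cap, so the fee is capped at $201,400.00.
Referral share: 31% of $201,400.00 = $62,434.00; lead counsel retains $201,400.00 − $62,434.00 = $138,966.00.

$138,966.00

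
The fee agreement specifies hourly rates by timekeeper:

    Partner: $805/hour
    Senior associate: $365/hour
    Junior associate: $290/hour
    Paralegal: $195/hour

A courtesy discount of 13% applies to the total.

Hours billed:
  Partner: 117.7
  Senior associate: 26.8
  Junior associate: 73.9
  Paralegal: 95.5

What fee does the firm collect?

$125,788.08

Partner: 117.7 × $805 = $94,748.50
Senior associate: 26.8 × $365 = $9,782.00
Junior associate: 73.9 × $290 = $21,431.00
Paralegal: 95.5 × $195 = $18,622.50
Subtotal: $144,584.00
Less 13% discount: −$18,795.92
Total: $144,584.00 − $18,795.92 = $125,788.08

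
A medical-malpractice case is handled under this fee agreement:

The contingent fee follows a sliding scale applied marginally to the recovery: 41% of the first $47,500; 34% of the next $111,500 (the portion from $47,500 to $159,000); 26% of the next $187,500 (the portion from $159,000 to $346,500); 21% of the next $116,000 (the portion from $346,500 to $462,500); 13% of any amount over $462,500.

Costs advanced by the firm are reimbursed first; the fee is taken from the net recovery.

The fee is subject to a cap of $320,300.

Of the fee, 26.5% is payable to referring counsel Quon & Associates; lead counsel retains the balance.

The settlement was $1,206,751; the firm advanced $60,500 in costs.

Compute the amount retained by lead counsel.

$161,246.23

Fee base (net of costs): $1,206,751 − $60,500 = $1,146,251
First $47,500 at 41% = $19,475.00
Next $111,500 at 34% = $37,910.00
Next $187,500 at 26% = $48,750.00
Next $116,000 at 21% = $24,360.00
Remaining $683,751 at 13% = $88,887.63
Fee: $19,475.00 + $37,910.00 + $48,750.00 + $24,360.00 + $88,887.63 = $219,382.63
$219,382.63 is under the $320,300 cap.
Referral share: 26.5% of $219,382.63 = $58,136.40; lead counsel retains $219,382.63 − $58,136.40 = $161,246.23.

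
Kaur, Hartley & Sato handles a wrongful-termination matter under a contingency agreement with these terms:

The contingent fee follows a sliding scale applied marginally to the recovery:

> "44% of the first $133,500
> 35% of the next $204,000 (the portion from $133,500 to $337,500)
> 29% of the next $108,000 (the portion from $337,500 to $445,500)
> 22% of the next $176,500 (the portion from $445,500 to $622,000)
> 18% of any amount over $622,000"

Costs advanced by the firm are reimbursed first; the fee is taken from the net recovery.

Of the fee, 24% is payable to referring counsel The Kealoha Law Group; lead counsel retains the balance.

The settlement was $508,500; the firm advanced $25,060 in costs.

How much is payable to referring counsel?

Fee base (net of costs): $508,500 − $25,060 = $483,440
First $133,500 at 44% = $58,740.00
Next $204,000 at 35% = $71,400.00
Next $108,000 at 29% = $31,320.00
Remaining $37,940 at 22% = $8,346.80
Fee: $58,740.00 + $71,400.00 + $31,320.00 + $8,346.80 = $169,806.80
Referral share: 24% of $169,806.80 = $40,753.63; lead counsel retains $169,806.80 − $40,753.63 = $129,053.17.

$40,753.63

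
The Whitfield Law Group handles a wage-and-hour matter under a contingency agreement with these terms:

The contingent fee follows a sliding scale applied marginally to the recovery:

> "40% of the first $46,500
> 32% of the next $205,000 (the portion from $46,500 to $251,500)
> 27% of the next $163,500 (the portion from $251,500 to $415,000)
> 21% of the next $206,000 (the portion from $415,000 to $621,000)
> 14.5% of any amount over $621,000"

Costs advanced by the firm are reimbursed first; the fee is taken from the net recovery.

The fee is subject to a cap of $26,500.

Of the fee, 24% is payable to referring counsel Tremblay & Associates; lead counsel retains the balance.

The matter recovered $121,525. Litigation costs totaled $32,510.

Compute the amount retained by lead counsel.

Fee base (net of costs): $121,525 − $32,510 = $89,015
First $46,500 at 40% = $18,600.00
Remaining $42,515 at 32% = $13,604.80
Fee: $18,600.00 + $13,604.80 = $32,204.80
$32,204.80 exceeds the $26,500 cap, so the fee is capped at $26,500.00.
Referral share: 24% of $26,500.00 = $6,360.00; lead counsel retains $26,500.00 − $6,360.00 = $20,140.00.

$20,140.00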